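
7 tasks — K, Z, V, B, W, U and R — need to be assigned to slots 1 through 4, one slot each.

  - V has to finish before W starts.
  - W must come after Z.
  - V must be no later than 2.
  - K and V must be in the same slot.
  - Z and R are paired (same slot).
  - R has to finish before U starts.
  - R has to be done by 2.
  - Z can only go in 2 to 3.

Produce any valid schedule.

B=1; V=1; W=3; R=2; K=1; U=3; Z=2

Checking: V(1) before W(3); Z(2) before W(3); R(2) before U(3); K = V = 1; Z = R = 2; Z=2 in [2,3]; V=1 in [1,2]; R=2 in [1,2].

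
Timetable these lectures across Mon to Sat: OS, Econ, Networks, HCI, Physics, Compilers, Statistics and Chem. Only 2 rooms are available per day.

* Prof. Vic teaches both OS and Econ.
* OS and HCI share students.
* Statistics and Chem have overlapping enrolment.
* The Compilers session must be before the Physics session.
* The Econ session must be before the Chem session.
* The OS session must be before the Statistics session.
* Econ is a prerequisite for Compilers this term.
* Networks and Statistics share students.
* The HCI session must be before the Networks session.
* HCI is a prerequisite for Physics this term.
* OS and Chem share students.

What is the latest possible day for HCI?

Downstream work caps HCI at Fri.
HCI at Fri is achievable: HCI in Fri, Compilers in Tue, Econ in Mon, Statistics in Wed, Chem in Thu, Physics in Sat, OS in Tue, Networks in Sat.

Fri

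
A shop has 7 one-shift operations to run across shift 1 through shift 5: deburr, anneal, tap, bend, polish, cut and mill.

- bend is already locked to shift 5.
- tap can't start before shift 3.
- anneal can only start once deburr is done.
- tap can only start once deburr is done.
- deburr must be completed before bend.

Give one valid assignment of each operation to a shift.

anneal in shift 2; bend in shift 5; cut in shift 1; mill in shift 1; deburr in shift 1; polish in shift 1; tap in shift 3

Checking: deburr(shift 1) before tap(shift 3); deburr(shift 1) before bend(shift 5); deburr(shift 1) before anneal(shift 2); tap=shift 3 in [shift 3,shift 5]; bend=shift 5 in [shift 5,shift 5].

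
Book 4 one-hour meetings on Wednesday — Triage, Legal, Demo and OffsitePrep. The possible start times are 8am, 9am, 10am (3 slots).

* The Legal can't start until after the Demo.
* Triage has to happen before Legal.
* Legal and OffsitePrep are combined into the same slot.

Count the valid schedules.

Splitting on Triage: it can be 8am (3), 9am (2). Listing each branch's schedules as (Legal, Demo, OffsitePrep):
Triage=8am: (9am,8am,9am) (10am,8am,10am) (10am,9am,10am) — 3.
Triage=9am: (10am,8am,10am) (10am,9am,10am) — 2.
Summing: 3 + 2 = 5.

5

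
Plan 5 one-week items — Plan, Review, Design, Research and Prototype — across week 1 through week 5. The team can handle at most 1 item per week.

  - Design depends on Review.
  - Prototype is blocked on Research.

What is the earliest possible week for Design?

week 2

Precedence pushes Design to at least week 2.
Design at week 2 is achievable: Plan=week 5, Review=week 1, Design=week 2, Research=week 3, Prototype=week 4.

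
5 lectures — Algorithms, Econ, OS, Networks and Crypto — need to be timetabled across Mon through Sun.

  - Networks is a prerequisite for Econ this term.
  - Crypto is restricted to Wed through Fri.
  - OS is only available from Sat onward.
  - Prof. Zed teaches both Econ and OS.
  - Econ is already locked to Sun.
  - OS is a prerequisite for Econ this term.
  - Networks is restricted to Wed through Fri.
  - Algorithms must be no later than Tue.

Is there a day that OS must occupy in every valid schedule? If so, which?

Sat

OS's window is Sat–Sun.
Econ is fixed at Sun, and OS can't share a day with Econ.
So OS must be Sat.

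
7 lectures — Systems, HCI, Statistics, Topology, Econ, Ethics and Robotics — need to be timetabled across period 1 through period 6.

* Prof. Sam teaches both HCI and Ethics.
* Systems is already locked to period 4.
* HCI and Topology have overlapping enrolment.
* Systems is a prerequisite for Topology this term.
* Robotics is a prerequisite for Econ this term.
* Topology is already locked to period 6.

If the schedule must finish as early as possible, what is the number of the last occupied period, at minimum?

The precedence chain requires at least 2 distinct periods.
Topology can't be placed before period 6, so the schedule must run through at least period 6.
6 works (last occupied period: period 6): for example Topology in period 6; Systems in period 4; Ethics in period 2; Econ in period 2; Robotics in period 1; HCI in period 1; Statistics in period 1.

period 6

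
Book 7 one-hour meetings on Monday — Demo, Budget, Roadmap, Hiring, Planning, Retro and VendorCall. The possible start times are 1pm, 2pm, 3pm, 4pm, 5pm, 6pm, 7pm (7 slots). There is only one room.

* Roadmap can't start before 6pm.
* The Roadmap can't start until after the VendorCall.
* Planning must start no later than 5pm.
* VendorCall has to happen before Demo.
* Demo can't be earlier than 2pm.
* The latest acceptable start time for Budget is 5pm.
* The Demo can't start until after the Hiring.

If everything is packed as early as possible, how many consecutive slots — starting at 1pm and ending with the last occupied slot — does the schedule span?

7

The precedence chain requires at least 2 distinct slots.
With at most 1 per slot and 7 meetings, at least 7 slots are needed.
Roadmap can't be placed before 6pm — that is slot 6 counting from 1pm — so the schedule must run through at least 6 slots.
7 works (last occupied slot: 7pm): for example Planning -> 2pm; Retro -> 7pm; Hiring -> 4pm; Roadmap -> 6pm; VendorCall -> 3pm; Demo -> 5pm; Budget -> 1pm.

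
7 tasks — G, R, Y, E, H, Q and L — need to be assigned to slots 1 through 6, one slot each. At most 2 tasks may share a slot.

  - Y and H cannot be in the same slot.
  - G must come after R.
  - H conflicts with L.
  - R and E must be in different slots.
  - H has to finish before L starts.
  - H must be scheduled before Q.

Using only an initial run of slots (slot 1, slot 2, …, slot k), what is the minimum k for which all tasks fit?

4 slots

The precedence chain requires at least 2 distinct slots.
With at most 2 per slot and 7 tasks, at least 4 slots are needed.
4 works (last occupied slot: 4): for example Q -> 2, H -> 1, Y -> 3, E -> 4, L -> 3, G -> 2, R -> 1.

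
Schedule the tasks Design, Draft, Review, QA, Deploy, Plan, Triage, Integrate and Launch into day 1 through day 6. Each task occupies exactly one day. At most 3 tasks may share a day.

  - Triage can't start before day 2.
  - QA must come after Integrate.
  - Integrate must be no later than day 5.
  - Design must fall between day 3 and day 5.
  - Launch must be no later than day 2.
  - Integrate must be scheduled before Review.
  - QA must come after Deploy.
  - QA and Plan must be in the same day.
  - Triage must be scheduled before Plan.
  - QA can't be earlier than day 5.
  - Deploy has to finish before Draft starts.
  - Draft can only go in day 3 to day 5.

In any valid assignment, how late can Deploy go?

day 4

Downstream work caps Deploy at day 4.
Deploy at day 4 is achievable: Deploy in day 4, Review in day 2, Draft in day 5, QA in day 5, Design in day 3, Triage in day 2, Plan in day 5, Integrate in day 1, Launch in day 1.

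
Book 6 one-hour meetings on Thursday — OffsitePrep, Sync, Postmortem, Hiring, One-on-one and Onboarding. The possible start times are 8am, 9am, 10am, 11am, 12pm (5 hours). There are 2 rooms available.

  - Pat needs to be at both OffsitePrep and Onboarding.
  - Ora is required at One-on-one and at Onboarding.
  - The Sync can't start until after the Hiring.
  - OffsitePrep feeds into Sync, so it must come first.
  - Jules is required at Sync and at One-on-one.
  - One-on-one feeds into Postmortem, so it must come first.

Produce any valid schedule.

Sync in 9am, Hiring in 8am, One-on-one in 10am, Onboarding in 9am, Postmortem in 11am, OffsitePrep in 8am

Checking: Hiring(8am) before Sync(9am); One-on-one(10am) before Postmortem(11am); OffsitePrep(8am) before Sync(9am); Sync(9am) != One-on-one(10am); One-on-one(10am) != Onboarding(9am); OffsitePrep(8am) != Onboarding(9am); max 2 per hour (cap 2).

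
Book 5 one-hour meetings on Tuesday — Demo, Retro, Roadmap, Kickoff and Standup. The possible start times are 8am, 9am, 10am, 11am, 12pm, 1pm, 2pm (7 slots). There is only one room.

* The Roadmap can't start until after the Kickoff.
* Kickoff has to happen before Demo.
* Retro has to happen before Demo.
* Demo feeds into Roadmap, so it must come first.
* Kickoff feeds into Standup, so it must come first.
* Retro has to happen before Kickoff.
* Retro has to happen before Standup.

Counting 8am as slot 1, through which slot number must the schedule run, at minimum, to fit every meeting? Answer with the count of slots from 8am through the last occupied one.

The precedence chain requires at least 4 distinct slots.
With at most 1 per slot and 5 meetings, at least 5 slots are needed.
5 works (last occupied slot: 12pm): for example Kickoff -> 9am, Retro -> 8am, Roadmap -> 11am, Standup -> 12pm, Demo -> 10am.

5 slots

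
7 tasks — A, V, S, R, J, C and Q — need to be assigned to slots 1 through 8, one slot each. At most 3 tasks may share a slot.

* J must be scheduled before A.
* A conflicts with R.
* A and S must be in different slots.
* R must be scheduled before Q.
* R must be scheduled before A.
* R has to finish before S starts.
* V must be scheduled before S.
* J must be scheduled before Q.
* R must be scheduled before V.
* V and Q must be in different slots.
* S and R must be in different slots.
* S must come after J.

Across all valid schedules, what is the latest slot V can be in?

Precedence pushes V to at least 2; downstream work caps V at 7.
V at 7 is achievable: C in 1, S in 8, V in 7, J in 1, A in 2, Q in 2, R in 1.

7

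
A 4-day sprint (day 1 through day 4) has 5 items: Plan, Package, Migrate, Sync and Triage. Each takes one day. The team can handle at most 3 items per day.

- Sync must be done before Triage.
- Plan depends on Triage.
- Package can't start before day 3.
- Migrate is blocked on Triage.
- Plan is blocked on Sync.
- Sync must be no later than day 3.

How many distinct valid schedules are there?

12

Splitting on Plan: it can be day 3 (4), day 4 (8). Listing each branch's schedules as (Package, Migrate, Sync, Triage) by day number:
Plan=day 3: (3,3,1,2) (3,4,1,2) (4,3,1,2) (4,4,1,2) — 4.
Plan=day 4: (3,3,1,2) (3,4,1,2) (3,4,1,3) (3,4,2,3) (4,3,1,2) (4,4,1,2) (4,4,1,3) (4,4,2,3) — 8.
Summing: 4 + 8 = 12.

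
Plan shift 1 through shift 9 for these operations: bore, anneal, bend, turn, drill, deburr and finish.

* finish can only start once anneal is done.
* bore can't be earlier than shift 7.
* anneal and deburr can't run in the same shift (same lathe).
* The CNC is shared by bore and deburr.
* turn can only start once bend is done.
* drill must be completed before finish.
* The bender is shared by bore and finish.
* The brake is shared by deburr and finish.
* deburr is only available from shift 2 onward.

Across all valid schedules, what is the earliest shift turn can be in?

Precedence pushes turn to at least shift 2.
turn at shift 2 is achievable: bore=shift 7; anneal=shift 1; deburr=shift 2; turn=shift 2; drill=shift 1; finish=shift 3; bend=shift 1.

shift 2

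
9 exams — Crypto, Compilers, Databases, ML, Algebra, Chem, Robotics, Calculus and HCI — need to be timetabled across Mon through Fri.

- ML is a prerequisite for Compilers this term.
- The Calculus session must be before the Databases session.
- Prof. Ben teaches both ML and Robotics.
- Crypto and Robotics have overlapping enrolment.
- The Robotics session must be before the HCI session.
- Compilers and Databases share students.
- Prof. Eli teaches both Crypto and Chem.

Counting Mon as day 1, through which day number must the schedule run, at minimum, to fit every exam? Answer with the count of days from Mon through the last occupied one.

3 days

The precedence chain requires at least 2 distinct days.
Could 2 days be enough, i.e. nothing placed later than Tue? No: Databases must come after Calculus (at Mon or later) → {Tue}; Compilers must come after ML (at Mon or later) → {Tue}; Databases can't share with Compilers (Tue) → nothing is left.
So 2 days is not enough.
3 works (last occupied day: Wed): for example Databases -> Wed, Robotics -> Tue, Compilers -> Tue, Calculus -> Mon, HCI -> Wed, Algebra -> Mon, Crypto -> Mon, ML -> Mon, Chem -> Tue.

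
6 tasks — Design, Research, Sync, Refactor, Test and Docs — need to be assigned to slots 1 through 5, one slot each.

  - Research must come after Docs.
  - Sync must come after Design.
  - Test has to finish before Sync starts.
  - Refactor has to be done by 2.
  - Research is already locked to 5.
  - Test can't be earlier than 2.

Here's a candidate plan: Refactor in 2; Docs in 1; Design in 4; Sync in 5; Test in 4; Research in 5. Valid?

Valid

Test has to finish before Sync starts — holds.
Sync must come after Design — holds.
Research must come after Docs — holds.
Refactor has to be done by 2 — holds.
Test can't be earlier than 2 — holds.
Research is already locked to 5 — holds.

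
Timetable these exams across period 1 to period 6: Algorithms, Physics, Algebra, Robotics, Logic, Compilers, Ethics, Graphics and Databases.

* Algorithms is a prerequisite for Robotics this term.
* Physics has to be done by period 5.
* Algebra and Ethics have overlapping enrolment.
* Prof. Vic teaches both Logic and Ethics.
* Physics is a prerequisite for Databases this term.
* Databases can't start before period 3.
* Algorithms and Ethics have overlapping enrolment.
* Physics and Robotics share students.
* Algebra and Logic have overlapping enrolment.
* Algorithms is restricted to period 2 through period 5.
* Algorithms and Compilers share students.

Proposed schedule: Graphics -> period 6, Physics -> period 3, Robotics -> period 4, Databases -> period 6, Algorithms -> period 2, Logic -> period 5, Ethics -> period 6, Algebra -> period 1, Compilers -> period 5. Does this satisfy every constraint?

Valid

Algorithms and Compilers share students — holds.
Databases can't start before period 3 — holds.
Algorithms and Ethics have overlapping enrolment — holds.
Prof. Vic teaches both Logic and Ethics — holds.
Physics is a prerequisite for Databases this term — holds.
Algorithms is restricted to period 2 through period 5 — holds.
Algebra and Ethics have overlapping enrolment — holds.
Algebra and Logic have overlapping enrolment — holds.
Algorithms is a prerequisite for Robotics this term — holds.
Physics has to be done by period 5 — holds.
Physics and Robotics share students — holds.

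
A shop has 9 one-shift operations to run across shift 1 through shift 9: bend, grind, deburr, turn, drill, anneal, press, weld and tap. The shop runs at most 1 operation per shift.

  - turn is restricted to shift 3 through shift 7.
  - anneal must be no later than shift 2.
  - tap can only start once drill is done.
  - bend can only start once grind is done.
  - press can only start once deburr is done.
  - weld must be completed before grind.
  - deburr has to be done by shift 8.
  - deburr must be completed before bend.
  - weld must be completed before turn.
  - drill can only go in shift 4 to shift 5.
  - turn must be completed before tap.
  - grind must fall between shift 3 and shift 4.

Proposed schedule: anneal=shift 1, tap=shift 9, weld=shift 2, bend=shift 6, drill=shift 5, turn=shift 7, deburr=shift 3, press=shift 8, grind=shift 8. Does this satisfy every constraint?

Invalid. grind must fall between shift 3 and shift 4.

The shop runs at most 1 operation per shift — violated.
bend can only start once grind is done — violated.
deburr must be completed before bend — holds.
grind must fall between shift 3 and shift 4 — violated.
turn must be completed before tap — holds.
weld must be completed before grind — holds.
deburr has to be done by shift 8 — holds.
turn is restricted to shift 3 through shift 7 — holds.
weld must be completed before turn — holds.
tap can only start once drill is done — holds.
press can only start once deburr is done — holds.
drill can only go in shift 4 to shift 5 — holds.
anneal must be no later than shift 2 — holds.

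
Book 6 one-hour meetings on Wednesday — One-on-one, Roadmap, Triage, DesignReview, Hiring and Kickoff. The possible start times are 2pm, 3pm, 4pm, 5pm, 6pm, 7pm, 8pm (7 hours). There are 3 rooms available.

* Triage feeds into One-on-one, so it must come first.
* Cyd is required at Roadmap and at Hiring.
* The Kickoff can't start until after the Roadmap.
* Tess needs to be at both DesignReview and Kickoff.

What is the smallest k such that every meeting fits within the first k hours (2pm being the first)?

2 hours

The precedence chain requires at least 2 distinct hours.
With at most 3 per hour and 6 meetings, at least 2 hours are needed.
2 works (last occupied hour: 3pm): for example Kickoff=3pm, DesignReview=2pm, Triage=2pm, Hiring=3pm, One-on-one=3pm, Roadmap=2pm.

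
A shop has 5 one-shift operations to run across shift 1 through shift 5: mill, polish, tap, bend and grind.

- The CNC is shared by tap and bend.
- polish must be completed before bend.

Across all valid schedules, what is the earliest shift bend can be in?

Precedence pushes bend to at least shift 2.
bend at shift 2 is achievable: tap -> shift 1; mill -> shift 1; grind -> shift 1; bend -> shift 2; polish -> shift 1.

shift 2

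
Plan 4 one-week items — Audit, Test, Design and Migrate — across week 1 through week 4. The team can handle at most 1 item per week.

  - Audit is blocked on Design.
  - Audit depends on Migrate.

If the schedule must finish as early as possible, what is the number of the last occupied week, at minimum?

week 4

The precedence chain requires at least 2 distinct weeks.
With at most 1 per week and 4 tasks, at least 4 weeks are needed.
4 works (last occupied week: week 4): for example Audit in week 3, Migrate in week 2, Test in week 4, Design in week 1.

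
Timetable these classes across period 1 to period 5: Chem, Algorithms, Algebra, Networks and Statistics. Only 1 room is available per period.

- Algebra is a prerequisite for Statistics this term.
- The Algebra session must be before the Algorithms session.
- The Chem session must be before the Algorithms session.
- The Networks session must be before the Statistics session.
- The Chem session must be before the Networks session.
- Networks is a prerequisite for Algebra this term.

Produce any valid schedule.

Networks=period 2, Chem=period 1, Algorithms=period 4, Algebra=period 3, Statistics=period 5

Checking: Algebra(period 3) before Algorithms(period 4); Networks(period 2) before Statistics(period 5); Chem(period 1) before Algorithms(period 4); Algebra(period 3) before Statistics(period 5); Chem(period 1) before Networks(period 2); Networks(period 2) before Algebra(period 3); max 1 per period (cap 1).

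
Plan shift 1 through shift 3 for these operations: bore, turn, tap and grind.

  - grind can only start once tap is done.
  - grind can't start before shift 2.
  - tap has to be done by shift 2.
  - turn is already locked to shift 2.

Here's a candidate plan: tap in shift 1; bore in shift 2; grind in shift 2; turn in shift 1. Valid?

Invalid. turn is already locked to shift 2.

turn is already locked to shift 2 — violated.
grind can't start before shift 2 — holds.
grind can only start once tap is done — holds.
tap has to be done by shift 2 — holds.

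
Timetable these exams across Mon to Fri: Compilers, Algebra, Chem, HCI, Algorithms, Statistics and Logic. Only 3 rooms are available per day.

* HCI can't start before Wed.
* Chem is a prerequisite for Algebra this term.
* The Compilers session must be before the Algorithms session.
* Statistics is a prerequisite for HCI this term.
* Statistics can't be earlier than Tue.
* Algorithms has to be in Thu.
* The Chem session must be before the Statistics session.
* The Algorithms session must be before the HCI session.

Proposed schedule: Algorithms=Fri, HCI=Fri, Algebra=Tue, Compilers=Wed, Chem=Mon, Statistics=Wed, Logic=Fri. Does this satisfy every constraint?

Algorithms has to be in Thu — violated.
The Compilers session must be before the Algorithms session — holds.
The Chem session must be before the Statistics session — holds.
Chem is a prerequisite for Algebra this term — holds.
Statistics is a prerequisite for HCI this term — holds.
Only 3 rooms are available per day — holds.
Statistics can't be earlier than Tue — holds.
The Algorithms session must be before the HCI session — violated.
HCI can't start before Wed — holds.

No — it violates: Algorithms has to be in Thu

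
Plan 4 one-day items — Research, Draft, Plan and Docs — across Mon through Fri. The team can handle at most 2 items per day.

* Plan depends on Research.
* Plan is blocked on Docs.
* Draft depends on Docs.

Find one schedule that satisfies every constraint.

Plan=Tue; Docs=Mon; Draft=Tue; Research=Mon

Checking: Docs(Mon) before Draft(Tue); Research(Mon) before Plan(Tue); Docs(Mon) before Plan(Tue); max 2 per day (cap 2).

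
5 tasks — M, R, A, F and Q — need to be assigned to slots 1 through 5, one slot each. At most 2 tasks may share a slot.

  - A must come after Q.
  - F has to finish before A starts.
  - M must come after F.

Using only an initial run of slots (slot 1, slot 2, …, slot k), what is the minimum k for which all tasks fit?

The precedence chain requires at least 2 distinct slots.
With at most 2 per slot and 5 tasks, at least 3 slots are needed.
3 works (last occupied slot: 3): for example Q in 1; F in 1; R in 3; M in 2; A in 2.

3 slots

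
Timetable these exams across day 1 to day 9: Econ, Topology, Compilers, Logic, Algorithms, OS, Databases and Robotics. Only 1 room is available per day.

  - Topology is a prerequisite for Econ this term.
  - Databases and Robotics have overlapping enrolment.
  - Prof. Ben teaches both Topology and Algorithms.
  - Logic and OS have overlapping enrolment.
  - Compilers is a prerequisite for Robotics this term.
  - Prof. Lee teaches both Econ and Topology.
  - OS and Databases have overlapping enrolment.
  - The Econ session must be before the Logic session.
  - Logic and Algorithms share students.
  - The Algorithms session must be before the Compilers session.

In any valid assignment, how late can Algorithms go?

day 7

Downstream work caps Algorithms at day 7.
Algorithms at day 7 is achievable: Databases in day 5, Logic in day 3, Algorithms in day 7, Robotics in day 9, Topology in day 1, OS in day 4, Compilers in day 8, Econ in day 2.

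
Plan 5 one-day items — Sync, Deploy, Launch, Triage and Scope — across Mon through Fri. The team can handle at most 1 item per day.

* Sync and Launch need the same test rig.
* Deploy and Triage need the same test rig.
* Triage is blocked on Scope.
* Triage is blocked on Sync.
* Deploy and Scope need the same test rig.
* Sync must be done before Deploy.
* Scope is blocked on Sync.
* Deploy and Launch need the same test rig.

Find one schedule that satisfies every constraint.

Scope -> Tue, Sync -> Mon, Triage -> Wed, Launch -> Fri, Deploy -> Thu

Checking: Sync(Mon) before Scope(Tue); Sync(Mon) before Triage(Wed); Sync(Mon) before Deploy(Thu); Scope(Tue) before Triage(Wed); Deploy(Thu) != Triage(Wed); Sync(Mon) != Launch(Fri); Deploy(Thu) != Launch(Fri); Deploy(Thu) != Scope(Tue); max 1 per day (cap 1).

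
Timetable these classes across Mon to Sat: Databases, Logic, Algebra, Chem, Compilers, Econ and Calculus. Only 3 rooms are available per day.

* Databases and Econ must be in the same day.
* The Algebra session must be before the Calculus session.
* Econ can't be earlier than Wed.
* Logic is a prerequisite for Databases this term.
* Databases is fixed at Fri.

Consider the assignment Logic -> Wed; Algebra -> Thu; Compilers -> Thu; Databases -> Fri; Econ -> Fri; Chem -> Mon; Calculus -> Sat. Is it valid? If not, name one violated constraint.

Valid

Econ can't be earlier than Wed — holds.
Databases is fixed at Fri — holds.
The Algebra session must be before the Calculus session — holds.
Databases and Econ must be in the same day — holds.
Logic is a prerequisite for Databases this term — holds.
Only 3 rooms are available per day — holds.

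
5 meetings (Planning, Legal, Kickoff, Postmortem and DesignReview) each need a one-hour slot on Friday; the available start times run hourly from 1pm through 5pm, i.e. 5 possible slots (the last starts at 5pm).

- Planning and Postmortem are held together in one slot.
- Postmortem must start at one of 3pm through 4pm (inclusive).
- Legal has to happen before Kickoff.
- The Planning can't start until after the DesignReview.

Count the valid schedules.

50

Splitting on Planning: it can be 3pm (20), 4pm (30). Listing each branch's schedules as (Legal, Kickoff, Postmortem, DesignReview):
Planning=3pm: (1pm,2pm,3pm,1pm) (1pm,2pm,3pm,2pm) (1pm,3pm,3pm,1pm) (1pm,3pm,3pm,2pm) (1pm,4pm,3pm,1pm) (1pm,4pm,3pm,2pm) (1pm,5pm,3pm,1pm) (1pm,5pm,3pm,2pm) (2pm,3pm,3pm,1pm) (2pm,3pm,3pm,2pm) (2pm,4pm,3pm,1pm) (2pm,4pm,3pm,2pm) (2pm,5pm,3pm,1pm) (2pm,5pm,3pm,2pm) (3pm,4pm,3pm,1pm) (3pm,4pm,3pm,2pm) (3pm,5pm,3pm,1pm) (3pm,5pm,3pm,2pm) (4pm,5pm,3pm,1pm) (4pm,5pm,3pm,2pm) — 20.
Planning=4pm: (1pm,2pm,4pm,1pm) (1pm,2pm,4pm,2pm) (1pm,2pm,4pm,3pm) (1pm,3pm,4pm,1pm) (1pm,3pm,4pm,2pm) (1pm,3pm,4pm,3pm) (1pm,4pm,4pm,1pm) (1pm,4pm,4pm,2pm) (1pm,4pm,4pm,3pm) (1pm,5pm,4pm,1pm) (1pm,5pm,4pm,2pm) (1pm,5pm,4pm,3pm) (2pm,3pm,4pm,1pm) (2pm,3pm,4pm,2pm) (2pm,3pm,4pm,3pm) (2pm,4pm,4pm,1pm) (2pm,4pm,4pm,2pm) (2pm,4pm,4pm,3pm) (2pm,5pm,4pm,1pm) (2pm,5pm,4pm,2pm) (2pm,5pm,4pm,3pm) (3pm,4pm,4pm,1pm) (3pm,4pm,4pm,2pm) (3pm,4pm,4pm,3pm) (3pm,5pm,4pm,1pm) (3pm,5pm,4pm,2pm) (3pm,5pm,4pm,3pm) (4pm,5pm,4pm,1pm) (4pm,5pm,4pm,2pm) (4pm,5pm,4pm,3pm) — 30.
Summing: 20 + 30 = 50.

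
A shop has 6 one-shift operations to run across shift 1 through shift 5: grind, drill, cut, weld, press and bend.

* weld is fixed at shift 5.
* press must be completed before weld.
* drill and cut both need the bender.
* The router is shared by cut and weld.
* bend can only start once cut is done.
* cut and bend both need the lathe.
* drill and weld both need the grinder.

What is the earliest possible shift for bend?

Precedence pushes bend to at least shift 2.
bend at shift 2 is achievable: drill -> shift 2, weld -> shift 5, press -> shift 1, cut -> shift 1, bend -> shift 2, grind -> shift 1.

shift 2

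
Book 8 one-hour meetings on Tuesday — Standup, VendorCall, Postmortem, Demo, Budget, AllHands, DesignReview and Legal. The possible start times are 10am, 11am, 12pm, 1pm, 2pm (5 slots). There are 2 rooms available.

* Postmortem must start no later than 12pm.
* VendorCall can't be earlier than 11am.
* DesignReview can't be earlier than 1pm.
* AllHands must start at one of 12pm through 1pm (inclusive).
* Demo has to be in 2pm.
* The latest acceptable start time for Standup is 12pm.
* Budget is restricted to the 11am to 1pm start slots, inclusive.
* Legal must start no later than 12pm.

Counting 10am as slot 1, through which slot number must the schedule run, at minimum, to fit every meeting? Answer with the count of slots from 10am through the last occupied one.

With at most 2 per slot and 8 meetings, at least 4 slots are needed.
Demo can't be placed before 2pm — that is slot 5 counting from 10am — so the schedule must run through at least 5 slots.
5 works (last occupied slot: 2pm): for example Budget=11am; Legal=11am; DesignReview=1pm; Demo=2pm; Standup=10am; Postmortem=10am; AllHands=12pm; VendorCall=12pm.

5 slots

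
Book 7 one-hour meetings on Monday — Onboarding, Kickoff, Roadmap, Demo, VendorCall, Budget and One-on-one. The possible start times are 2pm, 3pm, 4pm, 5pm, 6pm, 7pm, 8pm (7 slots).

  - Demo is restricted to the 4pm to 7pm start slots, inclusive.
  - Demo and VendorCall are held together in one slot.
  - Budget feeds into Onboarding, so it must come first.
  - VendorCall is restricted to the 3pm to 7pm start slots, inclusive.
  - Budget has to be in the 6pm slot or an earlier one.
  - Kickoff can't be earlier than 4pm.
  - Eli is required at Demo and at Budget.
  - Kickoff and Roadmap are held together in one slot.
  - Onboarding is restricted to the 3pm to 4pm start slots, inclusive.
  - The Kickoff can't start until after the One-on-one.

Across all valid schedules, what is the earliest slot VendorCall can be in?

VendorCall is available from 3pm; VendorCall must be in the same slot as Demo, which can't be before 4pm, so VendorCall is at least 4pm; VendorCall's own window allows nothing later than 7pm.
VendorCall at 4pm is achievable: Demo=4pm, Kickoff=4pm, VendorCall=4pm, Roadmap=4pm, Onboarding=3pm, One-on-one=2pm, Budget=2pm.

4pm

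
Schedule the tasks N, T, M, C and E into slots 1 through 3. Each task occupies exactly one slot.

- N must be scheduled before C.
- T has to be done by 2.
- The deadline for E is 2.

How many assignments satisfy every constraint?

Splitting on N: it can be 1 (24), 2 (12). Listing each branch's schedules as (T, M, C, E):
N=1: (1,1,2,1) (1,1,2,2) (1,1,3,1) (1,1,3,2) (1,2,2,1) (1,2,2,2) (1,2,3,1) (1,2,3,2) (1,3,2,1) (1,3,2,2) (1,3,3,1) (1,3,3,2) (2,1,2,1) (2,1,2,2) (2,1,3,1) (2,1,3,2) (2,2,2,1) (2,2,2,2) (2,2,3,1) (2,2,3,2) (2,3,2,1) (2,3,2,2) (2,3,3,1) (2,3,3,2) — 24.
N=2: (1,1,3,1) (1,1,3,2) (1,2,3,1) (1,2,3,2) (1,3,3,1) (1,3,3,2) (2,1,3,1) (2,1,3,2) (2,2,3,1) (2,2,3,2) (2,3,3,1) (2,3,3,2) — 12.
Summing: 24 + 12 = 36.

36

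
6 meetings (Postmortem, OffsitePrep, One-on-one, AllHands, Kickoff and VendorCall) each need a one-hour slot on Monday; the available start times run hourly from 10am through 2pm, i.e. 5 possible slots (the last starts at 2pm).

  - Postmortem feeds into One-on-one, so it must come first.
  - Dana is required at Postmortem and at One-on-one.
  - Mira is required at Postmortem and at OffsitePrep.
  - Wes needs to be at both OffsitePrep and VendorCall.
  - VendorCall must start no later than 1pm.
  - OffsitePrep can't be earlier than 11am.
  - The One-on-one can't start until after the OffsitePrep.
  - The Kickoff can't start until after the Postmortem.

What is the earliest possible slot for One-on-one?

12pm

Precedence pushes One-on-one to at least 12pm.
One-on-one at 12pm is achievable: Kickoff in 11am; One-on-one in 12pm; VendorCall in 10am; AllHands in 10am; Postmortem in 10am; OffsitePrep in 11am.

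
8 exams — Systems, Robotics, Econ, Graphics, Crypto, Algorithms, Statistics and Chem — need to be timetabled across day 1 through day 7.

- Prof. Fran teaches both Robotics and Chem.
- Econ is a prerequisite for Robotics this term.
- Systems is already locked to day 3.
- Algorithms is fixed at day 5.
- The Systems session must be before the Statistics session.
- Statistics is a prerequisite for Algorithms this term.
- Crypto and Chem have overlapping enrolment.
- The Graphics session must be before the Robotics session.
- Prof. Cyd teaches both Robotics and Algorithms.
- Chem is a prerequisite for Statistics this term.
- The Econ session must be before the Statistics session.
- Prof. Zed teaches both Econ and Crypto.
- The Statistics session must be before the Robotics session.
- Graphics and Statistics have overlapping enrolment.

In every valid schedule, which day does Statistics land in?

Systems is fixed at day 3 and must come before Statistics, so Statistics is at least day 4.
Algorithms is fixed at day 5 and must come after Statistics, so Statistics is at most day 4.
So Statistics must be day 4.

day 4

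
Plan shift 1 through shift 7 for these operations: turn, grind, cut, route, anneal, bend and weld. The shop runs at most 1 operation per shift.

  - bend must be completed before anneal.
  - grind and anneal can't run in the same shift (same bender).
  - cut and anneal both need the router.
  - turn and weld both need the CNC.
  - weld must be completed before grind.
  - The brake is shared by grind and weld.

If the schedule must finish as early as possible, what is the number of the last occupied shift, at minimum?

shift 7

The precedence chain requires at least 2 distinct shifts.
With at most 1 per shift and 7 operations, at least 7 shifts are needed.
7 works (last occupied shift: shift 7): for example anneal -> shift 4; route -> shift 7; bend -> shift 3; cut -> shift 6; turn -> shift 5; weld -> shift 1; grind -> shift 2.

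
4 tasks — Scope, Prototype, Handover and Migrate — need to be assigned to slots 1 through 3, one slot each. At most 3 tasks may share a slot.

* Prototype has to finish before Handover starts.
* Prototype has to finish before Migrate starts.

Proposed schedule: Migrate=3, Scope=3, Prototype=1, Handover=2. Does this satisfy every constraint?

Prototype has to finish before Handover starts — holds.
At most 3 tasks may share a slot — holds.
Prototype has to finish before Migrate starts — holds.

Yes, all constraints hold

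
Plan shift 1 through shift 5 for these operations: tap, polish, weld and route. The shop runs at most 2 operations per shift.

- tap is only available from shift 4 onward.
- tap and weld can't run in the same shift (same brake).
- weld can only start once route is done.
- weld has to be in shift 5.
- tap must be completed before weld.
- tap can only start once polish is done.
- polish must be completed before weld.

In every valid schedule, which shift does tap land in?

shift 4

tap's window is shift 4–shift 5.
weld is fixed at shift 5, and tap can't share a shift with weld.
So tap must be shift 4.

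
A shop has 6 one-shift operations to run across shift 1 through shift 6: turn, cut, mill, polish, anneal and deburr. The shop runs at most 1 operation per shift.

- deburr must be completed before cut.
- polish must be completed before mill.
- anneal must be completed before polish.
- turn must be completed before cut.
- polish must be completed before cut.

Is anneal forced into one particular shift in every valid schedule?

anneal can be shift 1 (e.g. deburr -> shift 4; polish -> shift 2; anneal -> shift 1; cut -> shift 5; turn -> shift 3; mill -> shift 6) or shift 2 (e.g. turn in shift 1, cut in shift 5, polish in shift 3, anneal in shift 2, mill in shift 6, deburr in shift 4).

No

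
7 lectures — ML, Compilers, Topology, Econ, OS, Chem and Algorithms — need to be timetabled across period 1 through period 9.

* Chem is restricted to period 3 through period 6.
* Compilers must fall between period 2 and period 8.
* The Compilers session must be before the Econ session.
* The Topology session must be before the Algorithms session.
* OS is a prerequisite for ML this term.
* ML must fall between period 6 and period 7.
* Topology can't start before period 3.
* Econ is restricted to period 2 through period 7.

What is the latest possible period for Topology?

period 8

Topology is available from period 3; downstream work caps Topology at period 8.
Topology at period 8 is achievable: OS in period 1, Compilers in period 2, Algorithms in period 9, ML in period 6, Econ in period 3, Topology in period 8, Chem in period 3.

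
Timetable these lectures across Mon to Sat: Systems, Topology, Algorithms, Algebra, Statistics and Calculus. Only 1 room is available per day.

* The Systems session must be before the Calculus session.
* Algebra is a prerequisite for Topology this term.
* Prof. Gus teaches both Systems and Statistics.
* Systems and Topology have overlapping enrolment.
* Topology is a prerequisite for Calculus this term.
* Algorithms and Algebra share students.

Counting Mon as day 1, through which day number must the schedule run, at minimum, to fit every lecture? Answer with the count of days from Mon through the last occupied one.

6 days

The precedence chain requires at least 3 distinct days.
With at most 1 per day and 6 lectures, at least 6 days are needed.
6 works (last occupied day: Sat): for example Algebra=Mon; Calculus=Thu; Systems=Wed; Algorithms=Fri; Topology=Tue; Statistics=Sat.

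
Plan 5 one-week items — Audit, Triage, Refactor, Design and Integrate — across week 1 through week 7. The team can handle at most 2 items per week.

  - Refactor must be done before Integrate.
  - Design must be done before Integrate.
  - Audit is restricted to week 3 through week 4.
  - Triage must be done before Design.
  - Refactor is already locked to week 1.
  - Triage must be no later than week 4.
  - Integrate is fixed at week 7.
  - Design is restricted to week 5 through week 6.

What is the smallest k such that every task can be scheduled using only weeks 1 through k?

7

The precedence chain requires at least 3 distinct weeks.
With at most 2 per week and 5 tasks, at least 3 weeks are needed.
Integrate can't be placed before week 7, so the schedule must run through at least week 7.
7 works (last occupied week: week 7): for example Integrate=week 7; Refactor=week 1; Design=week 5; Triage=week 1; Audit=week 3.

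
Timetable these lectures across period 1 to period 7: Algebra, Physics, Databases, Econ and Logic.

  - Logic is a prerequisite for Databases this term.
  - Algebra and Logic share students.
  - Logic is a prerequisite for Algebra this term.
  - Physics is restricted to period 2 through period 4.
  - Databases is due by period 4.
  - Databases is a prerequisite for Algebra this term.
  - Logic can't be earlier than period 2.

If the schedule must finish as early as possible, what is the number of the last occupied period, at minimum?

period 4

The precedence chain requires at least 3 distinct periods.
Propagating the time windows through the other constraints, Algebra can't land before period 4, so the schedule must run through at least period 4.
4 works (last occupied period: period 4): for example Physics in period 2; Logic in period 2; Algebra in period 4; Databases in period 3; Econ in period 1.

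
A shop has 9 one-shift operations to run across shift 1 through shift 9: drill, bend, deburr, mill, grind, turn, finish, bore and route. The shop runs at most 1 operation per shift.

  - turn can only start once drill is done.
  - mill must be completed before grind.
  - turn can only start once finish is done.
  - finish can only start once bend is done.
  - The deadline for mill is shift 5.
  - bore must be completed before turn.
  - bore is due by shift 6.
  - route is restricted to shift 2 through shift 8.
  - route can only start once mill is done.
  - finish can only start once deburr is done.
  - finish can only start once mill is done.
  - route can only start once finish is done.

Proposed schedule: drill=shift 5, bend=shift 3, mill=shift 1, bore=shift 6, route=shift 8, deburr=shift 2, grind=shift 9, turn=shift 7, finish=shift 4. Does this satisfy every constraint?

finish can only start once mill is done — holds.
finish can only start once bend is done — holds.
The deadline for mill is shift 5 — holds.
finish can only start once deburr is done — holds.
route can only start once finish is done — holds.
turn can only start once drill is done — holds.
route can only start once mill is done — holds.
turn can only start once finish is done — holds.
bore is due by shift 6 — holds.
mill must be completed before grind — holds.
route is restricted to shift 2 through shift 8 — holds.
bore must be completed before turn — holds.
The shop runs at most 1 operation per shift — holds.

Valid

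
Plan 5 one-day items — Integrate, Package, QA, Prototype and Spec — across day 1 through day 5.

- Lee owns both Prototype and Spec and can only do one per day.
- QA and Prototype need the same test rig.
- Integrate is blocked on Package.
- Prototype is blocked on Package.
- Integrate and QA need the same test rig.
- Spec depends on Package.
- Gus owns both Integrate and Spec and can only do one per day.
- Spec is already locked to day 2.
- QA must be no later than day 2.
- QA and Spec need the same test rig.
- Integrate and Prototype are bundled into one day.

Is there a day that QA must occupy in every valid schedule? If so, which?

day 1

QA's window is day 1–day 2.
Spec is fixed at day 2, and QA can't share a day with Spec.
So QA must be day 1.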